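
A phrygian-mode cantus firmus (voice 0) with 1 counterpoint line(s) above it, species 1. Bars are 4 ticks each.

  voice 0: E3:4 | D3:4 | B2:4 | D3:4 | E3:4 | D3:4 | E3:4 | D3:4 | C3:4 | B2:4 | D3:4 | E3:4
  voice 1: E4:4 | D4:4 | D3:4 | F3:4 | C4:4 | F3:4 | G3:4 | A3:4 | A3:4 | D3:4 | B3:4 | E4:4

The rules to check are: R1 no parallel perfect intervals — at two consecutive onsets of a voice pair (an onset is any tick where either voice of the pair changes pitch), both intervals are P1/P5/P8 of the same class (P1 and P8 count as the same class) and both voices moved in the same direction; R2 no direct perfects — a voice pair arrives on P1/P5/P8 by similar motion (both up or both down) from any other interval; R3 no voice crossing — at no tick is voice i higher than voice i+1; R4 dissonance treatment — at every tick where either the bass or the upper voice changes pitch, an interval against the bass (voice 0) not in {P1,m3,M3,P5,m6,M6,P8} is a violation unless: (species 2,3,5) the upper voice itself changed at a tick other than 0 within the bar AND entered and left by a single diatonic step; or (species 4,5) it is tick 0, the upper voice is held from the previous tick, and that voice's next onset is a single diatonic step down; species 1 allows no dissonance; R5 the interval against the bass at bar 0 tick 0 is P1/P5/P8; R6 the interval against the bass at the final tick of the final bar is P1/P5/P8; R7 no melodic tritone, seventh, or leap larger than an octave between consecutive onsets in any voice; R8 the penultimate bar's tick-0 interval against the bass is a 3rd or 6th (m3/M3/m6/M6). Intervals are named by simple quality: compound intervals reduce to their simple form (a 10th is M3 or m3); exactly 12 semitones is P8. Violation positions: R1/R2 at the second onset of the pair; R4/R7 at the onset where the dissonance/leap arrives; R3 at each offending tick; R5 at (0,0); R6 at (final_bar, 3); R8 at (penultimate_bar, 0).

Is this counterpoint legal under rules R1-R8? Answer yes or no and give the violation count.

No (2 violations)

bar 0: v0=E3 v1=E4 (P8)
bar 1: v0=D3 v1=D4 (P8)
bar 2: v0=B2 v1=D3 (m3)
bar 3: v0=D3 v1=F3 (m3)
bar 4: v0=E3 v1=C4 (m6)
bar 5: v0=D3 v1=F3 (m3)
bar 6: v0=E3 v1=G3 (m3)
bar 7: v0=D3 v1=A3 (P5)
bar 8: v0=C3 v1=A3 (M6)
bar 9: v0=B2 v1=D3 (m3)
bar 10: v0=D3 v1=B3 (M6)
bar 11: v0=E3 v1=E4 (P8)
  R1 @ bar1.0: E3/E4 P8 -> D3/D4 P8 similar
  R2 @ bar11.0: D3/B3 M6 -> E3/E4 P8 similar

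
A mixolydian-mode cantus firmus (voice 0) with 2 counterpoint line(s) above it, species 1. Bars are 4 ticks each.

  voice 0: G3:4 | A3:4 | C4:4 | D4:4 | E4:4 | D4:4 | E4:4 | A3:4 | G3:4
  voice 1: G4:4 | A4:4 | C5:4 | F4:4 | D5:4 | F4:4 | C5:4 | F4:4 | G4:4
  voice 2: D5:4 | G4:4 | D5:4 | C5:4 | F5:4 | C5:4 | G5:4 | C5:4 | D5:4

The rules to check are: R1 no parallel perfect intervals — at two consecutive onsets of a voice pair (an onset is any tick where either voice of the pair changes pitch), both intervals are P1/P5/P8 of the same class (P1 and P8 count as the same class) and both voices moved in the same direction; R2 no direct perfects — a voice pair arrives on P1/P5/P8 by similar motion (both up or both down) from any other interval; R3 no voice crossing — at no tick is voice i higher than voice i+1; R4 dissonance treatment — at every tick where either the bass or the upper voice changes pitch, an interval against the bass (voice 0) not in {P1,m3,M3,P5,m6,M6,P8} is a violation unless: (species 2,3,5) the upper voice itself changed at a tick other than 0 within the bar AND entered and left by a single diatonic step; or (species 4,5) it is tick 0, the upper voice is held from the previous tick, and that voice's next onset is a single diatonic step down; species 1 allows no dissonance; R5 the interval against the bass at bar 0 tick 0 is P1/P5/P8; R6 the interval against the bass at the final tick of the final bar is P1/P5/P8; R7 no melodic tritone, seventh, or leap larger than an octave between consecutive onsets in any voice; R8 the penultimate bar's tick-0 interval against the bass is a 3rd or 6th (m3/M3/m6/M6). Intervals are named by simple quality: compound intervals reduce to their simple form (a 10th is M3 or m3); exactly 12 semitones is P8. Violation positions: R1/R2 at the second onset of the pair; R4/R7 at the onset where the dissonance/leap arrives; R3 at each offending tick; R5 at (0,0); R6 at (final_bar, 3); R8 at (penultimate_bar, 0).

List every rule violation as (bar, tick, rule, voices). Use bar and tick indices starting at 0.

(1, 0, R1, (0, 1))
(1, 0, R3, (1, 2))
(1, 0, R4, (0, 2))
(1, 1, R3, (1, 2))
(1, 2, R3, (1, 2))
(1, 3, R3, (1, 2))
(2, 0, R1, (0, 1))
(2, 0, R4, (0, 2))
(3, 0, R2, (1, 2))
(3, 0, R4, (0, 2))
(4, 0, R4, (0, 1))
(4, 0, R4, (0, 2))
(5, 0, R2, (1, 2))
(5, 0, R4, (0, 2))
(6, 0, R1, (1, 2))
(7, 0, R1, (1, 2))
(8, 0, R1, (1, 2))

bar 0: v0=G3 v1=G4 v2=D5 downbeat P5
bar 1: v0=A3 v1=A4 v2=G4 downbeat m7
bar 2: v0=C4 v1=C5 v2=D5 downbeat M2
bar 3: v0=D4 v1=F4 v2=C5 downbeat m7
bar 4: v0=E4 v1=D5 v2=F5 downbeat m2
bar 5: v0=D4 v1=F4 v2=C5 downbeat m7
bar 6: v0=E4 v1=C5 v2=G5 downbeat m3
bar 7: v0=A3 v1=F4 v2=C5 downbeat m3
bar 8: v0=G3 v1=G4 v2=D5 downbeat P5
  -> R1 @ bar 1 tick 0 v(0, 1): G3/G4 P8 -> A3/A4 P8 similar
  -> R3 @ bar 1 tick 0 v(1, 2): A4 above G4
  -> R4 @ bar 1 tick 0 v(0, 2): A3/G4 m7 untreated
  -> R3 @ bar 1 tick 1 v(1, 2): A4 above G4
  -> R3 @ bar 1 tick 2 v(1, 2): A4 above G4
  -> R3 @ bar 1 tick 3 v(1, 2): A4 above G4
  -> R1 @ bar 2 tick 0 v(0, 1): A3/A4 P8 -> C4/C5 P8 similar
  -> R4 @ bar 2 tick 0 v(0, 2): C4/D5 M2 untreated
  -> R2 @ bar 3 tick 0 v(1, 2): C5/D5 M2 -> F4/C5 P5 similar
  -> R4 @ bar 3 tick 0 v(0, 2): D4/C5 m7 untreated
  -> R4 @ bar 4 tick 0 v(0, 1): E4/D5 m7 untreated
  -> R4 @ bar 4 tick 0 v(0, 2): E4/F5 m2 untreated
  -> R2 @ bar 5 tick 0 v(1, 2): D5/F5 m3 -> F4/C5 P5 similar
  -> R4 @ bar 5 tick 0 v(0, 2): D4/C5 m7 untreated
  -> R1 @ bar 6 tick 0 v(1, 2): F4/C5 P5 -> C5/G5 P5 similar
  -> R1 @ bar 7 tick 0 v(1, 2): C5/G5 P5 -> F4/C5 P5 similar
  -> R1 @ bar 8 tick 0 v(1, 2): F4/C5 P5 -> G4/D5 P5 similar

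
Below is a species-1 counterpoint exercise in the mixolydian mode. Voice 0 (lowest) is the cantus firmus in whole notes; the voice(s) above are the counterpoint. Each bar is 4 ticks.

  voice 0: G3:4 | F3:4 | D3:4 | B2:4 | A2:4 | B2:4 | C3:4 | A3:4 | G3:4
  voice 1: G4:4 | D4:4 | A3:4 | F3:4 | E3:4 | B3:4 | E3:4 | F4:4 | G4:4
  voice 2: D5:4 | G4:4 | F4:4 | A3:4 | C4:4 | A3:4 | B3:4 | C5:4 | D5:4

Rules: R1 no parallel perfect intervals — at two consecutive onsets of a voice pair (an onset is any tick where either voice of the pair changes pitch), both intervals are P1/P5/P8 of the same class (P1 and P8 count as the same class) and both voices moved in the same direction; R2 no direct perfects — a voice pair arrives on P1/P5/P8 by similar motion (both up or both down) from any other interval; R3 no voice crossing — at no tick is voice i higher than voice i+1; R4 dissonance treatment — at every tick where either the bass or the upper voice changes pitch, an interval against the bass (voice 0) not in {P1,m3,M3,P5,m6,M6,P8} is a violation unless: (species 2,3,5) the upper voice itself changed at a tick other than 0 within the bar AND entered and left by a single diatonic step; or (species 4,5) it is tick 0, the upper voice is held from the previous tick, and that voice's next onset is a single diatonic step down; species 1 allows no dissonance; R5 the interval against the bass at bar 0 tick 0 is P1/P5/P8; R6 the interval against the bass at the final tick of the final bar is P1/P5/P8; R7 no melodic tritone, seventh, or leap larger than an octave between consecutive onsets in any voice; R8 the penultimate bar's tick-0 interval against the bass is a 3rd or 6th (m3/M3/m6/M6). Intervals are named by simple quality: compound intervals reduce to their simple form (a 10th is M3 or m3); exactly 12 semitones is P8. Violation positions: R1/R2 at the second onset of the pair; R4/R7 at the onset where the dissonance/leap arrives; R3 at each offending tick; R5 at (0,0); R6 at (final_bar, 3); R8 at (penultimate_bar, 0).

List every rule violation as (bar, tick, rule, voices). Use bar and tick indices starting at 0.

(1, 0, R4, (0, 2))
(2, 0, R2, (0, 1))
(3, 0, R4, (0, 1))
(3, 0, R4, (0, 2))
(4, 0, R2, (0, 1))
(5, 0, R2, (0, 1))
(5, 0, R3, (1, 2))
(5, 0, R4, (0, 2))
(5, 1, R3, (1, 2))
(5, 2, R3, (1, 2))
(5, 3, R3, (1, 2))
(6, 0, R4, (0, 2))
(7, 0, R1, (1, 2))
(7, 0, R7, (1,))
(7, 0, R7, (2,))
(8, 0, R1, (1, 2))

bar 0: v0=G3 v1=G4 v2=D5 downbeat P5
bar 1: v0=F3 v1=D4 v2=G4 downbeat M2
bar 2: v0=D3 v1=A3 v2=F4 downbeat m3
bar 3: v0=B2 v1=F3 v2=A3 downbeat m7
bar 4: v0=A2 v1=E3 v2=C4 downbeat m3
bar 5: v0=B2 v1=B3 v2=A3 downbeat m7
bar 6: v0=C3 v1=E3 v2=B3 downbeat M7
bar 7: v0=A3 v1=F4 v2=C5 downbeat m3
bar 8: v0=G3 v1=G4 v2=D5 downbeat P5
  -> R4 @ bar 1 tick 0 v(0, 2): F3/G4 M2 untreated
  -> R2 @ bar 2 tick 0 v(0, 1): F3/D4 M6 -> D3/A3 P5 similar
  -> R4 @ bar 3 tick 0 v(0, 1): B2/F3 TT untreated
  -> R4 @ bar 3 tick 0 v(0, 2): B2/A3 m7 untreated
  -> R2 @ bar 4 tick 0 v(0, 1): B2/F3 TT -> A2/E3 P5 similar
  -> R2 @ bar 5 tick 0 v(0, 1): A2/E3 P5 -> B2/B3 P8 similar
  -> R3 @ bar 5 tick 0 v(1, 2): B3 above A3
  -> R4 @ bar 5 tick 0 v(0, 2): B2/A3 m7 untreated
  -> R3 @ bar 5 tick 1 v(1, 2): B3 above A3
  -> R3 @ bar 5 tick 2 v(1, 2): B3 above A3
  -> R3 @ bar 5 tick 3 v(1, 2): B3 above A3
  -> R4 @ bar 6 tick 0 v(0, 2): C3/B3 M7 untreated
  -> R1 @ bar 7 tick 0 v(1, 2): E3/B3 P5 -> F4/C5 P5 similar
  -> R7 @ bar 7 tick 0 v(1,): E3->F4 leap 13st
  -> R7 @ bar 7 tick 0 v(2,): B3->C5 leap 13st
  -> R1 @ bar 8 tick 0 v(1, 2): F4/C5 P5 -> G4/D5 P5 similar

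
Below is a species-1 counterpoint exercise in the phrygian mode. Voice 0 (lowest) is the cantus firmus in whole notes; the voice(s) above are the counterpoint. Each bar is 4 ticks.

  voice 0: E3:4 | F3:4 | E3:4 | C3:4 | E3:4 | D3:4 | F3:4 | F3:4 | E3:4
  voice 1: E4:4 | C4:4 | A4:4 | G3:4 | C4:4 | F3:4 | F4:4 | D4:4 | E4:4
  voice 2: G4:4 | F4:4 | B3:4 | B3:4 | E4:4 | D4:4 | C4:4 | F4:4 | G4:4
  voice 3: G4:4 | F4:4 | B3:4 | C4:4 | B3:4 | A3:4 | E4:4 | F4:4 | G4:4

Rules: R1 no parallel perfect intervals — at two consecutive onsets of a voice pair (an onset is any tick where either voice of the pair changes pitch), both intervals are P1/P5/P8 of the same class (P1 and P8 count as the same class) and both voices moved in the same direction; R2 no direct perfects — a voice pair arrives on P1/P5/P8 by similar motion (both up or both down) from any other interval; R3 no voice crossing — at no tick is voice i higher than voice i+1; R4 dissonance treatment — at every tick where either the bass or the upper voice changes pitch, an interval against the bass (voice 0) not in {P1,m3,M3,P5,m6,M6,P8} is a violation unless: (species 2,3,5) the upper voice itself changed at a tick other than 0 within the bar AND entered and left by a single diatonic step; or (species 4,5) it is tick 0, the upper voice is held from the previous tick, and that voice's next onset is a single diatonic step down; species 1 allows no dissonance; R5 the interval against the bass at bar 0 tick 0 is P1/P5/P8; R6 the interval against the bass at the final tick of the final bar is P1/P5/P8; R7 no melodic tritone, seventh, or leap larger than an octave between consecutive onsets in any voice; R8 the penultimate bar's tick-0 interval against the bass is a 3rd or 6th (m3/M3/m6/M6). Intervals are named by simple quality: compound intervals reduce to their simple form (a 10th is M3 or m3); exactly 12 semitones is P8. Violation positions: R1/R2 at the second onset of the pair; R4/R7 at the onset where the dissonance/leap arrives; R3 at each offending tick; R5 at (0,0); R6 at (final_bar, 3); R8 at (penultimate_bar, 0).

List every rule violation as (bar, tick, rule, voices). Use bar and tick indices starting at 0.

bar 0: v0=E3 v1=E4 v2=G4 v3=G4 downbeat m3
bar 1: v0=F3 v1=C4 v2=F4 v3=F4 downbeat P8
bar 2: v0=E3 v1=A4 v2=B3 v3=B3 downbeat P5
bar 3: v0=C3 v1=G3 v2=B3 v3=C4 downbeat P8
bar 4: v0=E3 v1=C4 v2=E4 v3=B3 downbeat P5
bar 5: v0=D3 v1=F3 v2=D4 v3=A3 downbeat P5
bar 6: v0=F3 v1=F4 v2=C4 v3=E4 downbeat M7
bar 7: v0=F3 v1=D4 v2=F4 v3=F4 downbeat P8
bar 8: v0=E3 v1=E4 v2=G4 v3=G4 downbeat m3
  -> R5 @ bar 0 tick 0 v(0, 2): opens on m3
  -> R5 @ bar 0 tick 0 v(0, 3): opens on m3
  -> R1 @ bar 1 tick 0 v(2, 3): G4/G4 P1 -> F4/F4 P1 similar
  -> R1 @ bar 2 tick 0 v(2, 3): F4/F4 P1 -> B3/B3 P1 similar
  -> R2 @ bar 2 tick 0 v(0, 2): F3/F4 P8 -> E3/B3 P5 similar
  -> R2 @ bar 2 tick 0 v(0, 3): F3/F4 P8 -> E3/B3 P5 similar
  -> R3 @ bar 2 tick 0 v(1, 2): A4 above B3
  -> R4 @ bar 2 tick 0 v(0, 1): E3/A4 P4 untreated
  -> R7 @ bar 2 tick 0 v(2,): F4->B3 leap 6st
  -> R7 @ bar 2 tick 0 v(3,): F4->B3 leap 6st
  -> R3 @ bar 2 tick 1 v(1, 2): A4 above B3
  -> R3 @ bar 2 tick 2 v(1, 2): A4 above B3
  -> R3 @ bar 2 tick 3 v(1, 2): A4 above B3
  -> R2 @ bar 3 tick 0 v(0, 1): E3/A4 P4 -> C3/G3 P5 similar
  -> R4 @ bar 3 tick 0 v(0, 2): C3/B3 M7 untreated
  -> R7 @ bar 3 tick 0 v(1,): A4->G3 leap 14st
  -> R2 @ bar 4 tick 0 v(0, 2): C3/B3 M7 -> E3/E4 P8 similar
  -> R3 @ bar 4 tick 0 v(2, 3): E4 above B3
  -> R3 @ bar 4 tick 1 v(2, 3): E4 above B3
  -> R3 @ bar 4 tick 2 v(2, 3): E4 above B3
  -> R3 @ bar 4 tick 3 v(2, 3): E4 above B3
  -> R1 @ bar 5 tick 0 v(0, 2): E3/E4 P8 -> D3/D4 P8 similar
  -> R1 @ bar 5 tick 0 v(0, 3): E3/B3 P5 -> D3/A3 P5 similar
  -> R3 @ bar 5 tick 0 v(2, 3): D4 above A3
  -> R3 @ bar 5 tick 1 v(2, 3): D4 above A3
  -> R3 @ bar 5 tick 2 v(2, 3): D4 above A3
  -> R3 @ bar 5 tick 3 v(2, 3): D4 above A3
  -> R2 @ bar 6 tick 0 v(0, 1): D3/F3 m3 -> F3/F4 P8 similar
  -> R3 @ bar 6 tick 0 v(1, 2): F4 above C4
  -> R4 @ bar 6 tick 0 v(0, 3): F3/E4 M7 untreated
  -> R3 @ bar 6 tick 1 v(1, 2): F4 above C4
  -> R3 @ bar 6 tick 2 v(1, 2): F4 above C4
  -> R3 @ bar 6 tick 3 v(1, 2): F4 above C4
  -> R2 @ bar 7 tick 0 v(2, 3): C4/E4 M3 -> F4/F4 P1 similar
  -> R8 @ bar 7 tick 0 v(0, 2): penult P8 not 3rd/6th
  -> R8 @ bar 7 tick 0 v(0, 3): penult P8 not 3rd/6th
  -> R1 @ bar 8 tick 0 v(2, 3): F4/F4 P1 -> G4/G4 P1 similar
  -> R6 @ bar 8 tick 3 v(0, 2): closes on m3
  -> R6 @ bar 8 tick 3 v(0, 3): closes on m3

(0, 0, R5, (0, 2))
(0, 0, R5, (0, 3))
(1, 0, R1, (2, 3))
(2, 0, R1, (2, 3))
(2, 0, R2, (0, 2))
(2, 0, R2, (0, 3))
(2, 0, R3, (1, 2))
(2, 0, R4, (0, 1))
(2, 0, R7, (2,))
(2, 0, R7, (3,))
(2, 1, R3, (1, 2))
(2, 2, R3, (1, 2))
(2, 3, R3, (1, 2))
(3, 0, R2, (0, 1))
(3, 0, R4, (0, 2))
(3, 0, R7, (1,))
(4, 0, R2, (0, 2))
(4, 0, R3, (2, 3))
(4, 1, R3, (2, 3))
(4, 2, R3, (2, 3))
(4, 3, R3, (2, 3))
(5, 0, R1, (0, 2))
(5, 0, R1, (0, 3))
(5, 0, R3, (2, 3))
(5, 1, R3, (2, 3))
(5, 2, R3, (2, 3))
(5, 3, R3, (2, 3))
(6, 0, R2, (0, 1))
(6, 0, R3, (1, 2))
(6, 0, R4, (0, 3))
(6, 1, R3, (1, 2))
(6, 2, R3, (1, 2))
(6, 3, R3, (1, 2))
(7, 0, R2, (2, 3))
(7, 0, R8, (0, 2))
(7, 0, R8, (0, 3))
(8, 0, R1, (2, 3))
(8, 3, R6, (0, 2))
(8, 3, R6, (0, 3))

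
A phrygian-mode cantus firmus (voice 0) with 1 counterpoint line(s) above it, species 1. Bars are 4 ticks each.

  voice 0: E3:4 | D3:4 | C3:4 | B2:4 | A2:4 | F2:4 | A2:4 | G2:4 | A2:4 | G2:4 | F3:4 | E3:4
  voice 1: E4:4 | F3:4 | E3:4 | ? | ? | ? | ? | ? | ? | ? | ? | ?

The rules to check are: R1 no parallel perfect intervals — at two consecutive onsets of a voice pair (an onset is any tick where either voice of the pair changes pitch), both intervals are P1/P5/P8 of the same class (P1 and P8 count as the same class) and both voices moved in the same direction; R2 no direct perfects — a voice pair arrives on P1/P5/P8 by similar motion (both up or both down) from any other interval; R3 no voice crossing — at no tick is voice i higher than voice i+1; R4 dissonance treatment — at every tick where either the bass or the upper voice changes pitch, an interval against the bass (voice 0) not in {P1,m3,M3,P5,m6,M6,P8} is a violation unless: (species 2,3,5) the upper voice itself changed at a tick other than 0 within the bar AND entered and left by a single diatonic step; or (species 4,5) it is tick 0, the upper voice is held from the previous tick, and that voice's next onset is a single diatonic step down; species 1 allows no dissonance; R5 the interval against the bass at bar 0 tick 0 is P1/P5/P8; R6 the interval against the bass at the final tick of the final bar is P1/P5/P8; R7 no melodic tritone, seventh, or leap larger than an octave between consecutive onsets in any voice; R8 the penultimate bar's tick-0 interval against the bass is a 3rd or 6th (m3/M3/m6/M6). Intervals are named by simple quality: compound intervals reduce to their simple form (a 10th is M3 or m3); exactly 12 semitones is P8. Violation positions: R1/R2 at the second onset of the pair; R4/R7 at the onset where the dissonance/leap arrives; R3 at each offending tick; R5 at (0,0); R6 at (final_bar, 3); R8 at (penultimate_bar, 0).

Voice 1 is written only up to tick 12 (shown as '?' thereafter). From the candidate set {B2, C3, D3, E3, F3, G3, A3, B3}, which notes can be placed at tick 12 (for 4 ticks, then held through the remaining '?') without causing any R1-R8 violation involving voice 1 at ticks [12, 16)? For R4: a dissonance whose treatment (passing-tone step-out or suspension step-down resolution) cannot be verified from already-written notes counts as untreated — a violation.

{B3, D3, G3}

B2: violates R2
C3: violates R4
D3: legal
E3: violates R4
F3: violates R4
G3: legal
A3: violates R4
B3: legal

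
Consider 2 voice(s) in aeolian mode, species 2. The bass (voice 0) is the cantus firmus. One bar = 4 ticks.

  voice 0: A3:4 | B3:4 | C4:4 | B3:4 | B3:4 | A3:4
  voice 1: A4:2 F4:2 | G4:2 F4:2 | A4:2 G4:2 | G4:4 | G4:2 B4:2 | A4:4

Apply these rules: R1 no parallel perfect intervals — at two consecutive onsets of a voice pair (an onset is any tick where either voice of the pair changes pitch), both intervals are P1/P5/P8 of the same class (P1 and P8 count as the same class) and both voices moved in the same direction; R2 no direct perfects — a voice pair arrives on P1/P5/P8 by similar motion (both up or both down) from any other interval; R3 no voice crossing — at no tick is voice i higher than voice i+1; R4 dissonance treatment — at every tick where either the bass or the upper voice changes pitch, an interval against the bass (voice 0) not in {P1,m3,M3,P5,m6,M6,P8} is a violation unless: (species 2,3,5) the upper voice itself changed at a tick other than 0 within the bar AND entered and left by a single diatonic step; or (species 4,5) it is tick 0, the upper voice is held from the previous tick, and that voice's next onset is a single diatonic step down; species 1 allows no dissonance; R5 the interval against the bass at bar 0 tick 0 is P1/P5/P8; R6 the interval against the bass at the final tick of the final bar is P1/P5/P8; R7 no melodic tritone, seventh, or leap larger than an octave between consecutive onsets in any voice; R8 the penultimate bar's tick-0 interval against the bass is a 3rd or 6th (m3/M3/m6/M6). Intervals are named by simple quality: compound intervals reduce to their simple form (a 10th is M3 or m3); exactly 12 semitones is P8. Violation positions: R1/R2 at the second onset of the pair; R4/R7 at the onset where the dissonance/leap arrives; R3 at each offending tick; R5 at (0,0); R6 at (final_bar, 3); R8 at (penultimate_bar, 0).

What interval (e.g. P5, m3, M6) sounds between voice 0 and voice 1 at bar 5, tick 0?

P8

voice 0=A3 voice 1=A4 -> P8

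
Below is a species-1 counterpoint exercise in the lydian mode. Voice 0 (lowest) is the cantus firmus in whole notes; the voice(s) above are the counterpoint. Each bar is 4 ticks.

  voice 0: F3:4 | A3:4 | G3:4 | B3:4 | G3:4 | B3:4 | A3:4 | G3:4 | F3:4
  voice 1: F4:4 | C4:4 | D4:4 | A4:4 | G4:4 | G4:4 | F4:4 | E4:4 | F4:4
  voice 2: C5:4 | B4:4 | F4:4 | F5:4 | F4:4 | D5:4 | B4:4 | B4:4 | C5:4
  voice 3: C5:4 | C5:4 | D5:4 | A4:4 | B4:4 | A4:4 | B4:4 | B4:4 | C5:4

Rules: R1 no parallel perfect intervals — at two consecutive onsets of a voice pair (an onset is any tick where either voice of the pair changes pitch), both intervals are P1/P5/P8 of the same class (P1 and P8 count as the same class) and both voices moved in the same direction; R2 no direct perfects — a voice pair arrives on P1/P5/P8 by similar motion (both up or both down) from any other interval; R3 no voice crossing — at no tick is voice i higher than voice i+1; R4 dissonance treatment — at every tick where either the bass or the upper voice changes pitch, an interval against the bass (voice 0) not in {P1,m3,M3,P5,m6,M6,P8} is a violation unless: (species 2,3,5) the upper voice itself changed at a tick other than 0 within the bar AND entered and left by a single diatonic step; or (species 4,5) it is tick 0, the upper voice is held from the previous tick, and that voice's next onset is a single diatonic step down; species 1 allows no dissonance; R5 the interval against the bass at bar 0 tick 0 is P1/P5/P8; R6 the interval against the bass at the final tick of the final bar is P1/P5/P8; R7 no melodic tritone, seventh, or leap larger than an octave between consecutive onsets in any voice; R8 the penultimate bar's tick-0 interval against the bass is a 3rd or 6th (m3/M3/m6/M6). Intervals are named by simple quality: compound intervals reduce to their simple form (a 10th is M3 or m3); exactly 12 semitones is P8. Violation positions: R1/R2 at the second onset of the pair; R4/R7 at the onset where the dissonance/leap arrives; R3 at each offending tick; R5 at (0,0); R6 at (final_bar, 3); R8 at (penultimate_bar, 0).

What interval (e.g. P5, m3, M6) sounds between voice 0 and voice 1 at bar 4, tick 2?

voice 0=G3 voice 1=G4 -> P8

P8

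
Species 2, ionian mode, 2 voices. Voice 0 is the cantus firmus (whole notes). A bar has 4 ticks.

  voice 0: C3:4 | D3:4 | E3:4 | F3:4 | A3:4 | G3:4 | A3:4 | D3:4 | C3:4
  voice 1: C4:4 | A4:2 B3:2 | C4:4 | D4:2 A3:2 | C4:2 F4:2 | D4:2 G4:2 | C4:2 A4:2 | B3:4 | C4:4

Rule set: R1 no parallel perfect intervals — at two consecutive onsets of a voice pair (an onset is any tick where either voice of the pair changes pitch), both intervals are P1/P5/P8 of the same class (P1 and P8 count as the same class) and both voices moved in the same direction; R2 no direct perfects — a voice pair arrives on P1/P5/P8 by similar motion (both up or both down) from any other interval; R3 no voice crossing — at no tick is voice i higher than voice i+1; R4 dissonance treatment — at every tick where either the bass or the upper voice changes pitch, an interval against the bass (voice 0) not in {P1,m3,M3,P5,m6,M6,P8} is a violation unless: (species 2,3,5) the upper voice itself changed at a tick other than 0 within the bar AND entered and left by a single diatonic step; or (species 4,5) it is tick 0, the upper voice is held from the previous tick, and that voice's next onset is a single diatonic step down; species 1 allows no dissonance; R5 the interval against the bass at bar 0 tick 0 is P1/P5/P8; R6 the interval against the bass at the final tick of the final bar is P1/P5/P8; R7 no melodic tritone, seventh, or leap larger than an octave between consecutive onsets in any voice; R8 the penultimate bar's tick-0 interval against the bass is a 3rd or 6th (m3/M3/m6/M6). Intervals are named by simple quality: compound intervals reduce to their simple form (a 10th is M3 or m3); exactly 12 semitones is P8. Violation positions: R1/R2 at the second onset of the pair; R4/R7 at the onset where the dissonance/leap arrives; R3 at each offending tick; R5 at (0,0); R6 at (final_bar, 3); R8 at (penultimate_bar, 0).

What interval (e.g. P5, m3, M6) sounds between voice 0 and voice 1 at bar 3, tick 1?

voice 0=F3 voice 1=D4 -> M6

M6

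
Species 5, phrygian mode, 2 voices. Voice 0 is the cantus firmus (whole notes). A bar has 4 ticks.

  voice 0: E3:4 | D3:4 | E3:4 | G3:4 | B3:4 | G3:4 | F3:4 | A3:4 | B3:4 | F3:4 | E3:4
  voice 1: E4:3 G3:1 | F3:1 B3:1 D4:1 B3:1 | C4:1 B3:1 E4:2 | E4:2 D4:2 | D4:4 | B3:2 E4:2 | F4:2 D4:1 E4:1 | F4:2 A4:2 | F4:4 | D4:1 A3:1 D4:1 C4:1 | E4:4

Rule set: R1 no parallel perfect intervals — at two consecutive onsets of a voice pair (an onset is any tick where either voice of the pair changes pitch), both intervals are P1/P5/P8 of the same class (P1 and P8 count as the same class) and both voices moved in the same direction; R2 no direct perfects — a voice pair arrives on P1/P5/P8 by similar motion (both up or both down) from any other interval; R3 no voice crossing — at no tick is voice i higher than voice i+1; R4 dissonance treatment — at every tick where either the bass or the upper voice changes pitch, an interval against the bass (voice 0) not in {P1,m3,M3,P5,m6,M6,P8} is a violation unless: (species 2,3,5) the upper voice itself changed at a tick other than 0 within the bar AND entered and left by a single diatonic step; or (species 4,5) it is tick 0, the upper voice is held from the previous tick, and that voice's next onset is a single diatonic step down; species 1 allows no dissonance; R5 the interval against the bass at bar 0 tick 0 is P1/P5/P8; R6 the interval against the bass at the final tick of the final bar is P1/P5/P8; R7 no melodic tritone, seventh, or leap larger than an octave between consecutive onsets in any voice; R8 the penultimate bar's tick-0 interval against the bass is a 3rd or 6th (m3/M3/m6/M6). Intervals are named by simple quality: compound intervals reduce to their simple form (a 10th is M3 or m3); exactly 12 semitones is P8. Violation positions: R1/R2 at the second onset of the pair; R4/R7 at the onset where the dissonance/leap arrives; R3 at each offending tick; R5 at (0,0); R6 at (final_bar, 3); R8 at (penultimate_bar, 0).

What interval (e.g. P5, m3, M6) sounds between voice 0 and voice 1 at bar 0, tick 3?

voice 0=E3 voice 1=G3 -> m3

m3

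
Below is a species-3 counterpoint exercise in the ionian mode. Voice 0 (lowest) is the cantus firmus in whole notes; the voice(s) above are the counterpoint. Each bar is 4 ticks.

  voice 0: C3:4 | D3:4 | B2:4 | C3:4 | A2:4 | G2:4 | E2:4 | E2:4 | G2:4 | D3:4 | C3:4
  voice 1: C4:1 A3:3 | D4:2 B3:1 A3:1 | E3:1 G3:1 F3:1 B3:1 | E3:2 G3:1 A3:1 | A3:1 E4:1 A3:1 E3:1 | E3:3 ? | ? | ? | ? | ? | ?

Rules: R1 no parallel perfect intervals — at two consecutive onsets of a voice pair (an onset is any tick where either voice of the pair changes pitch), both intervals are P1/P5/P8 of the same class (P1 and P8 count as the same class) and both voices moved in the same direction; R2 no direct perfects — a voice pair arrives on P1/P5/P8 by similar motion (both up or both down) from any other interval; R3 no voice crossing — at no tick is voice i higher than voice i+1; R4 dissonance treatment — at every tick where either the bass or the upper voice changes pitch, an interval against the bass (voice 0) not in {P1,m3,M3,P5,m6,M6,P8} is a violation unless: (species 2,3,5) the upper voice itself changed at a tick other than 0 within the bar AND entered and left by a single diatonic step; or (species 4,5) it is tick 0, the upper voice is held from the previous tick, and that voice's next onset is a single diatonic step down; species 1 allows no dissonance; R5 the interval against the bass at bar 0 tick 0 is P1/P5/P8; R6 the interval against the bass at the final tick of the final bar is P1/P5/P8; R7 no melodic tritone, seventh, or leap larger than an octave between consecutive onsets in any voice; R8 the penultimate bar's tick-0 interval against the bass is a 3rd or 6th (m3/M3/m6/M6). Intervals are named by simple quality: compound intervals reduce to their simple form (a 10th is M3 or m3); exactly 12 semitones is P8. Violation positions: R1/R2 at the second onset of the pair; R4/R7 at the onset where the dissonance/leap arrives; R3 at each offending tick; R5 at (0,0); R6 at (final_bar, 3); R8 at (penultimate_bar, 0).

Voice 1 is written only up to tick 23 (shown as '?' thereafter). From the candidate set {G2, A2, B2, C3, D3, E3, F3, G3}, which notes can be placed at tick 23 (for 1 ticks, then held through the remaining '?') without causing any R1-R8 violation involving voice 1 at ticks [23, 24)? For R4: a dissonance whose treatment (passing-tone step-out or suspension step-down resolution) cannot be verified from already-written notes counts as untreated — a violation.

{B2, D3, E3, G2, G3}

G2: legal
A2: violates R4
B2: legal
C3: violates R4
D3: legal
E3: legal
F3: violates R4
G3: legal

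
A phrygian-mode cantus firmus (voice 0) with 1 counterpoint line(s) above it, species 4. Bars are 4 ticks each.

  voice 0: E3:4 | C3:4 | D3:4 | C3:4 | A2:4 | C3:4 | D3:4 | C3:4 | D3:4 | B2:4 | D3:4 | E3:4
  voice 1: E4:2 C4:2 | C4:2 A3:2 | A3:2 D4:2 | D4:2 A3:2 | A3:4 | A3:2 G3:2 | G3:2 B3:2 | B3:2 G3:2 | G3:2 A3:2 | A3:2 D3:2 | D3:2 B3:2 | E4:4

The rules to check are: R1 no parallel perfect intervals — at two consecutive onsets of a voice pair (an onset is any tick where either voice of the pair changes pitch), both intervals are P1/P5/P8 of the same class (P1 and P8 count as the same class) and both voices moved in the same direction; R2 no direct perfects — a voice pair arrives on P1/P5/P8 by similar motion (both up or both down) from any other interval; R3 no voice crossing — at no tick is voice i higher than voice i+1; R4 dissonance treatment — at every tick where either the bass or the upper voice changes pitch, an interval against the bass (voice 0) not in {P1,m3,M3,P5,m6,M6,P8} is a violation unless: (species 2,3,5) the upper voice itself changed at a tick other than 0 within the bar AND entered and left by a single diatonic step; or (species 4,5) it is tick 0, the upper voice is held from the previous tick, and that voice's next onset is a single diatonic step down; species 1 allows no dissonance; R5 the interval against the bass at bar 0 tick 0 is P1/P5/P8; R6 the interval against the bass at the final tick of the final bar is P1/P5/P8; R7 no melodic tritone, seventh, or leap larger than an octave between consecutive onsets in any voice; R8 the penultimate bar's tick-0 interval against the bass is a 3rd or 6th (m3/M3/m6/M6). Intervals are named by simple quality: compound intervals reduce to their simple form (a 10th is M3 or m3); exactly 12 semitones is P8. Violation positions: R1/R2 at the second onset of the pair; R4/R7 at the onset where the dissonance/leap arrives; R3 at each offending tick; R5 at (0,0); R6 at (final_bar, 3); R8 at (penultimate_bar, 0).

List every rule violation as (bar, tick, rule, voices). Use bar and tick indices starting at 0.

(3, 0, R4, (0, 1))
(6, 0, R4, (0, 1))
(7, 0, R4, (0, 1))
(8, 0, R4, (0, 1))
(9, 0, R4, (0, 1))
(10, 0, R8, (0, 1))
(11, 0, R2, (0, 1))

bar 0: v0=E3 v1=E4 downbeat P8
bar 1: v0=C3 v1=C4 downbeat P8
bar 2: v0=D3 v1=A3 downbeat P5
bar 3: v0=C3 v1=D4 downbeat M2
bar 4: v0=A2 v1=A3 downbeat P8
bar 5: v0=C3 v1=A3 downbeat M6
bar 6: v0=D3 v1=G3 downbeat P4
bar 7: v0=C3 v1=B3 downbeat M7
bar 8: v0=D3 v1=G3 downbeat P4
bar 9: v0=B2 v1=A3 downbeat m7
bar 10: v0=D3 v1=D3 downbeat P1
bar 11: v0=E3 v1=E4 downbeat P8
  -> R4 @ bar 3 tick 0 v(0, 1): C3/D4 M2 untreated
  -> R4 @ bar 6 tick 0 v(0, 1): D3/G3 P4 untreated
  -> R4 @ bar 7 tick 0 v(0, 1): C3/B3 M7 untreated
  -> R4 @ bar 8 tick 0 v(0, 1): D3/G3 P4 untreated
  -> R4 @ bar 9 tick 0 v(0, 1): B2/A3 m7 untreated
  -> R8 @ bar 10 tick 0 v(0, 1): penult P1 not 3rd/6th
  -> R2 @ bar 11 tick 0 v(0, 1): D3/B3 M6 -> E3/E4 P8 similar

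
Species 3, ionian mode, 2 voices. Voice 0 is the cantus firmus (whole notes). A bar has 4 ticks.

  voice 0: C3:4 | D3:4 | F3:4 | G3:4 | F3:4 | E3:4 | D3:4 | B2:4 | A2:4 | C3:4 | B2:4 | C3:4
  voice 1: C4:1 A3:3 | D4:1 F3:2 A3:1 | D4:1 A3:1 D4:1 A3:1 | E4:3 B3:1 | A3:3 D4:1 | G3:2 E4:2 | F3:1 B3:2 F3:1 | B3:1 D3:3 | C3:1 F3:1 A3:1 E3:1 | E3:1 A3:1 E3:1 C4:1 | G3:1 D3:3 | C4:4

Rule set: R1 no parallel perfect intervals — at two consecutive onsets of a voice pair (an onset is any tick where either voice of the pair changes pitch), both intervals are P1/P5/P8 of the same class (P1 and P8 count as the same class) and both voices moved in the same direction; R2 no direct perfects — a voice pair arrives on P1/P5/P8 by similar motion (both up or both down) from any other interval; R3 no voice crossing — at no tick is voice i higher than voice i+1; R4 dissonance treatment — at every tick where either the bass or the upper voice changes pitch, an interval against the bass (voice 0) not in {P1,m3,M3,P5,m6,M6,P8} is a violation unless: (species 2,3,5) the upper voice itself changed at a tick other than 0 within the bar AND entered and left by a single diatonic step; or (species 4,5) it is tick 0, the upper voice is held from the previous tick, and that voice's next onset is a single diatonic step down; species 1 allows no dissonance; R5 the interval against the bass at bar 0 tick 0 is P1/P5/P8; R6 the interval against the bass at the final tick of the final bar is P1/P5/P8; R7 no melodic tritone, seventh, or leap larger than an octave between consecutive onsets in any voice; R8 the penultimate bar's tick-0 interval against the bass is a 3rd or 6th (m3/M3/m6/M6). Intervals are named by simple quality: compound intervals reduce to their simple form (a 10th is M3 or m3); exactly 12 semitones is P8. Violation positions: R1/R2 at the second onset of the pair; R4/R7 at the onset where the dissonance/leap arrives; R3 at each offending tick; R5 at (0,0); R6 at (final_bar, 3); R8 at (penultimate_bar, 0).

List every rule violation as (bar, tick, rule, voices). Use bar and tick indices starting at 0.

bar 0: v0=C3 v1=C4 downbeat P8
bar 1: v0=D3 v1=D4 downbeat P8
bar 2: v0=F3 v1=D4 downbeat M6
bar 3: v0=G3 v1=E4 downbeat M6
bar 4: v0=F3 v1=A3 downbeat M3
bar 5: v0=E3 v1=G3 downbeat m3
bar 6: v0=D3 v1=F3 downbeat m3
bar 7: v0=B2 v1=B3 downbeat P8
bar 8: v0=A2 v1=C3 downbeat m3
bar 9: v0=C3 v1=E3 downbeat M3
bar 10: v0=B2 v1=G3 downbeat m6
bar 11: v0=C3 v1=C4 downbeat P8
  -> R2 @ bar 1 tick 0 v(0, 1): C3/A3 M6 -> D3/D4 P8 similar
  -> R7 @ bar 6 tick 0 v(1,): E4->F3 leap 11st
  -> R7 @ bar 6 tick 1 v(1,): F3->B3 leap 6st
  -> R7 @ bar 6 tick 3 v(1,): B3->F3 leap 6st
  -> R7 @ bar 7 tick 0 v(1,): F3->B3 leap 6st
  -> R2 @ bar 11 tick 0 v(0, 1): B2/D3 m3 -> C3/C4 P8 similar
  -> R7 @ bar 11 tick 0 v(1,): D3->C4 leap 10st

(1, 0, R2, (0, 1))
(6, 0, R7, (1,))
(6, 1, R7, (1,))
(6, 3, R7, (1,))
(7, 0, R7, (1,))
(11, 0, R2, (0, 1))
(11, 0, R7, (1,))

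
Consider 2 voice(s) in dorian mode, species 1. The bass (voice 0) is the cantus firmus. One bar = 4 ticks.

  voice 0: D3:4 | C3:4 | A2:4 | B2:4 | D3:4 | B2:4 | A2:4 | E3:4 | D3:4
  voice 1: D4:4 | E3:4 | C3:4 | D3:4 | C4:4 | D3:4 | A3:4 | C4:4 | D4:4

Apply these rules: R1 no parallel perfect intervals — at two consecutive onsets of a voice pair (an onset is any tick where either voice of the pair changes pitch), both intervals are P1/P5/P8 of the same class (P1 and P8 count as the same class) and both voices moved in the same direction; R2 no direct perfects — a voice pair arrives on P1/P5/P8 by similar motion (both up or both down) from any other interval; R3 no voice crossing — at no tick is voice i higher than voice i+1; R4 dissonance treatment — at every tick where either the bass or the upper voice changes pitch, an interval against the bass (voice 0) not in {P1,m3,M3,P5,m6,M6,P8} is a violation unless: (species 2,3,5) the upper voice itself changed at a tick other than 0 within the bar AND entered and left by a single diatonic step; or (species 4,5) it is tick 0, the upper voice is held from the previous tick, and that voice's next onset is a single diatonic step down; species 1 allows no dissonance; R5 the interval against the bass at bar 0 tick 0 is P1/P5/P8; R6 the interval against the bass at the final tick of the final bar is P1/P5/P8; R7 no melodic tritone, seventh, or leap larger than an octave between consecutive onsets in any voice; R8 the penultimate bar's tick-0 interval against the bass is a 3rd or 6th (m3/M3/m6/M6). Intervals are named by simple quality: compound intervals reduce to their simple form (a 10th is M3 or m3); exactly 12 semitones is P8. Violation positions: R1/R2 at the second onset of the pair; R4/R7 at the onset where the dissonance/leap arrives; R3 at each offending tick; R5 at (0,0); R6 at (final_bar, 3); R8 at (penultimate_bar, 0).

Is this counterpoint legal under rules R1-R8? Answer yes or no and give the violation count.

No (4 violations)

bar 0: v0=D3 v1=D4 (P8)
bar 1: v0=C3 v1=E3 (M3)
bar 2: v0=A2 v1=C3 (m3)
bar 3: v0=B2 v1=D3 (m3)
bar 4: v0=D3 v1=C4 (m7)
bar 5: v0=B2 v1=D3 (m3)
bar 6: v0=A2 v1=A3 (P8)
bar 7: v0=E3 v1=C4 (m6)
bar 8: v0=D3 v1=D4 (P8)
  R7 @ bar1.0: D4->E3 leap 10st
  R4 @ bar4.0: D3/C4 m7 untreated
  R7 @ bar4.0: D3->C4 leap 10st
  R7 @ bar5.0: C4->D3 leap 10st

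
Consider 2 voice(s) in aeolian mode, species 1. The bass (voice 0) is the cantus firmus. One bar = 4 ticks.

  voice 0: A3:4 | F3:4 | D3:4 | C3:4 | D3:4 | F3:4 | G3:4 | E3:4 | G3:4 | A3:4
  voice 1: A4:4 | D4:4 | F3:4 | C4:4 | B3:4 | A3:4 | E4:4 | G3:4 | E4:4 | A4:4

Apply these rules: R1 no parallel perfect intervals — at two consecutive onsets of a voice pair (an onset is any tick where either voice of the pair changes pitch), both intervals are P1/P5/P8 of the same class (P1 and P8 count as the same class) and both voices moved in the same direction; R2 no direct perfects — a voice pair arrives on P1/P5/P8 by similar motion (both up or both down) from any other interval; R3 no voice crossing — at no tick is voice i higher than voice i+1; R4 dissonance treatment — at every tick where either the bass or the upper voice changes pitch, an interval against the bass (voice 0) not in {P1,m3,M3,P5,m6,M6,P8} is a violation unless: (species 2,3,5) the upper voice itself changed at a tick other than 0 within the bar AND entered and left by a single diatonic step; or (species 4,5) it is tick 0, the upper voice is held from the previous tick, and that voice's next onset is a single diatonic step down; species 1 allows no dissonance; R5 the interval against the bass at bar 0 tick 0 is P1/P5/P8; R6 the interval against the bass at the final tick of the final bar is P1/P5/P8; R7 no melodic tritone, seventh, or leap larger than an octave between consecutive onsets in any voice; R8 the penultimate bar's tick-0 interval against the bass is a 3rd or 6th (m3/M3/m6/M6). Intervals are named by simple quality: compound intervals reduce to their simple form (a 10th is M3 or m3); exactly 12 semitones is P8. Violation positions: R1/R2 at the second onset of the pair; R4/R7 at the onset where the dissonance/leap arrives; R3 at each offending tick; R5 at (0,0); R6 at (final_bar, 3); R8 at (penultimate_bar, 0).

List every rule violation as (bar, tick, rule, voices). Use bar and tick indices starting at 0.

(9, 0, R2, (0, 1))

bar 0: v0=A3 v1=A4 downbeat P8
bar 1: v0=F3 v1=D4 downbeat M6
bar 2: v0=D3 v1=F3 downbeat m3
bar 3: v0=C3 v1=C4 downbeat P8
bar 4: v0=D3 v1=B3 downbeat M6
bar 5: v0=F3 v1=A3 downbeat M3
bar 6: v0=G3 v1=E4 downbeat M6
bar 7: v0=E3 v1=G3 downbeat m3
bar 8: v0=G3 v1=E4 downbeat M6
bar 9: v0=A3 v1=A4 downbeat P8
  -> R2 @ bar 9 tick 0 v(0, 1): G3/E4 M6 -> A3/A4 P8 similar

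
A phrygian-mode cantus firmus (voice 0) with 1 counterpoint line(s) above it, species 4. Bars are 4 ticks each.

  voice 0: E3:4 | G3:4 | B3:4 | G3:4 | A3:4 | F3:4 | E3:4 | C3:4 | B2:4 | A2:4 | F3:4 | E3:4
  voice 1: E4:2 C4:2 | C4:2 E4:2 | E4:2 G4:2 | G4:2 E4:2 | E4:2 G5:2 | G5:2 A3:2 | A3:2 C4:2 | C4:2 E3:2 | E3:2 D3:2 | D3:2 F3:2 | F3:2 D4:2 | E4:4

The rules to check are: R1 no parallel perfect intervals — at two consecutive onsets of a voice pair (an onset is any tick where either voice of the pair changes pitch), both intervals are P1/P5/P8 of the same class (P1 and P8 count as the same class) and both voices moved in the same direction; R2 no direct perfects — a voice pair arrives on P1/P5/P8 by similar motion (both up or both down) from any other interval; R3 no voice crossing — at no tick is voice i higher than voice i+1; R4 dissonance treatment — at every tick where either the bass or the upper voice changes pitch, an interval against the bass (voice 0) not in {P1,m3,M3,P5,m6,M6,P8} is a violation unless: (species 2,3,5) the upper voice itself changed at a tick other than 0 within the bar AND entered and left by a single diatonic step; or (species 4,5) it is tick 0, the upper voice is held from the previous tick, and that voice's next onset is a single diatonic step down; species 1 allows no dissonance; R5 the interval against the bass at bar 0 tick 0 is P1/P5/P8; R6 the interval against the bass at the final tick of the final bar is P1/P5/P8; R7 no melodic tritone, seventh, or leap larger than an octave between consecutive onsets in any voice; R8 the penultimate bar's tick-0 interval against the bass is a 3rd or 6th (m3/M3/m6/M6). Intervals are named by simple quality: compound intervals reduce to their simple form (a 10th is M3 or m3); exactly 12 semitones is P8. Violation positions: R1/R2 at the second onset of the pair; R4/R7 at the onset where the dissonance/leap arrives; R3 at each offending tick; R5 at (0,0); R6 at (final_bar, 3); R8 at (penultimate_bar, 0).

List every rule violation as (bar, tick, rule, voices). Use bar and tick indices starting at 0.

(1, 0, R4, (0, 1))
(2, 0, R4, (0, 1))
(4, 2, R4, (0, 1))
(4, 2, R7, (1,))
(5, 0, R4, (0, 1))
(5, 2, R7, (1,))
(6, 0, R4, (0, 1))
(9, 0, R4, (0, 1))
(10, 0, R8, (0, 1))

bar 0: v0=E3 v1=E4 downbeat P8
bar 1: v0=G3 v1=C4 downbeat P4
bar 2: v0=B3 v1=E4 downbeat P4
bar 3: v0=G3 v1=G4 downbeat P8
bar 4: v0=A3 v1=E4 downbeat P5
bar 5: v0=F3 v1=G5 downbeat M2
bar 6: v0=E3 v1=A3 downbeat P4
bar 7: v0=C3 v1=C4 downbeat P8
bar 8: v0=B2 v1=E3 downbeat P4
bar 9: v0=A2 v1=D3 downbeat P4
bar 10: v0=F3 v1=F3 downbeat P1
bar 11: v0=E3 v1=E4 downbeat P8
  -> R4 @ bar 1 tick 0 v(0, 1): G3/C4 P4 untreated
  -> R4 @ bar 2 tick 0 v(0, 1): B3/E4 P4 untreated
  -> R4 @ bar 4 tick 2 v(0, 1): A3/G5 m7 untreated
  -> R7 @ bar 4 tick 2 v(1,): E4->G5 leap 15st
  -> R4 @ bar 5 tick 0 v(0, 1): F3/G5 M2 untreated
  -> R7 @ bar 5 tick 2 v(1,): G5->A3 leap 22st
  -> R4 @ bar 6 tick 0 v(0, 1): E3/A3 P4 untreated
  -> R4 @ bar 9 tick 0 v(0, 1): A2/D3 P4 untreated
  -> R8 @ bar 10 tick 0 v(0, 1): penult P1 not 3rd/6th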